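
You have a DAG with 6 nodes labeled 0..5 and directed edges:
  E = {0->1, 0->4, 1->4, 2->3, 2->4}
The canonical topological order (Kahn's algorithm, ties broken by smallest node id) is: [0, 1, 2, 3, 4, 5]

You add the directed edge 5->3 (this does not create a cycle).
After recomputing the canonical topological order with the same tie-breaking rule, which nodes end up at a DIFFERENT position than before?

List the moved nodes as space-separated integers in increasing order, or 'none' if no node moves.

Answer: 3 4 5

Derivation:
Old toposort: [0, 1, 2, 3, 4, 5]
Added edge 5->3
Recompute Kahn (smallest-id tiebreak):
  initial in-degrees: [0, 1, 0, 2, 3, 0]
  ready (indeg=0): [0, 2, 5]
  pop 0: indeg[1]->0; indeg[4]->2 | ready=[1, 2, 5] | order so far=[0]
  pop 1: indeg[4]->1 | ready=[2, 5] | order so far=[0, 1]
  pop 2: indeg[3]->1; indeg[4]->0 | ready=[4, 5] | order so far=[0, 1, 2]
  pop 4: no out-edges | ready=[5] | order so far=[0, 1, 2, 4]
  pop 5: indeg[3]->0 | ready=[3] | order so far=[0, 1, 2, 4, 5]
  pop 3: no out-edges | ready=[] | order so far=[0, 1, 2, 4, 5, 3]
New canonical toposort: [0, 1, 2, 4, 5, 3]
Compare positions:
  Node 0: index 0 -> 0 (same)
  Node 1: index 1 -> 1 (same)
  Node 2: index 2 -> 2 (same)
  Node 3: index 3 -> 5 (moved)
  Node 4: index 4 -> 3 (moved)
  Node 5: index 5 -> 4 (moved)
Nodes that changed position: 3 4 5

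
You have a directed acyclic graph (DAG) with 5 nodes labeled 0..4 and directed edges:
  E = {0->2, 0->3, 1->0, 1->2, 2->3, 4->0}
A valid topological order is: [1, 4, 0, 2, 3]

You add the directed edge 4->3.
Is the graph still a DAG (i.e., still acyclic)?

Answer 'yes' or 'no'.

Given toposort: [1, 4, 0, 2, 3]
Position of 4: index 1; position of 3: index 4
New edge 4->3: forward
Forward edge: respects the existing order. Still a DAG, same toposort still valid.
Still a DAG? yes

Answer: yes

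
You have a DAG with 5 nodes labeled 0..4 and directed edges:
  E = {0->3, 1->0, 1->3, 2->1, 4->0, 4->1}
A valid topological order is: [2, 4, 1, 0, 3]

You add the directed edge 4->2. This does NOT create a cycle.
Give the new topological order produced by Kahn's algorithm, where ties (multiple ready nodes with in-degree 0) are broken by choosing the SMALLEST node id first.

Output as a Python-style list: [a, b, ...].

Old toposort: [2, 4, 1, 0, 3]
Added edge: 4->2
Position of 4 (1) > position of 2 (0). Must reorder: 4 must now come before 2.
Run Kahn's algorithm (break ties by smallest node id):
  initial in-degrees: [2, 2, 1, 2, 0]
  ready (indeg=0): [4]
  pop 4: indeg[0]->1; indeg[1]->1; indeg[2]->0 | ready=[2] | order so far=[4]
  pop 2: indeg[1]->0 | ready=[1] | order so far=[4, 2]
  pop 1: indeg[0]->0; indeg[3]->1 | ready=[0] | order so far=[4, 2, 1]
  pop 0: indeg[3]->0 | ready=[3] | order so far=[4, 2, 1, 0]
  pop 3: no out-edges | ready=[] | order so far=[4, 2, 1, 0, 3]
  Result: [4, 2, 1, 0, 3]

Answer: [4, 2, 1, 0, 3]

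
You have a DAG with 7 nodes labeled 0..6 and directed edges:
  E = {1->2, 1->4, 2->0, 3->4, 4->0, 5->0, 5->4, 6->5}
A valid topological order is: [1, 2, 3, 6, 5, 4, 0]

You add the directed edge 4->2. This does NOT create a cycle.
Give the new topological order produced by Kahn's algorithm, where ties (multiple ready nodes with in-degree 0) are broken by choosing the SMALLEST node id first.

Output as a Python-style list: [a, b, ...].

Old toposort: [1, 2, 3, 6, 5, 4, 0]
Added edge: 4->2
Position of 4 (5) > position of 2 (1). Must reorder: 4 must now come before 2.
Run Kahn's algorithm (break ties by smallest node id):
  initial in-degrees: [3, 0, 2, 0, 3, 1, 0]
  ready (indeg=0): [1, 3, 6]
  pop 1: indeg[2]->1; indeg[4]->2 | ready=[3, 6] | order so far=[1]
  pop 3: indeg[4]->1 | ready=[6] | order so far=[1, 3]
  pop 6: indeg[5]->0 | ready=[5] | order so far=[1, 3, 6]
  pop 5: indeg[0]->2; indeg[4]->0 | ready=[4] | order so far=[1, 3, 6, 5]
  pop 4: indeg[0]->1; indeg[2]->0 | ready=[2] | order so far=[1, 3, 6, 5, 4]
  pop 2: indeg[0]->0 | ready=[0] | order so far=[1, 3, 6, 5, 4, 2]
  pop 0: no out-edges | ready=[] | order so far=[1, 3, 6, 5, 4, 2, 0]
  Result: [1, 3, 6, 5, 4, 2, 0]

Answer: [1, 3, 6, 5, 4, 2, 0]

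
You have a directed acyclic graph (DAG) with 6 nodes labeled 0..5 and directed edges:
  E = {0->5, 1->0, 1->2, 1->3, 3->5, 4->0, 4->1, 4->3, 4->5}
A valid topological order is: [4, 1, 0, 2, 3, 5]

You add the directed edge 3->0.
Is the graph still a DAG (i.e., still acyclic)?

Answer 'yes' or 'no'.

Answer: yes

Derivation:
Given toposort: [4, 1, 0, 2, 3, 5]
Position of 3: index 4; position of 0: index 2
New edge 3->0: backward (u after v in old order)
Backward edge: old toposort is now invalid. Check if this creates a cycle.
Does 0 already reach 3? Reachable from 0: [0, 5]. NO -> still a DAG (reorder needed).
Still a DAG? yes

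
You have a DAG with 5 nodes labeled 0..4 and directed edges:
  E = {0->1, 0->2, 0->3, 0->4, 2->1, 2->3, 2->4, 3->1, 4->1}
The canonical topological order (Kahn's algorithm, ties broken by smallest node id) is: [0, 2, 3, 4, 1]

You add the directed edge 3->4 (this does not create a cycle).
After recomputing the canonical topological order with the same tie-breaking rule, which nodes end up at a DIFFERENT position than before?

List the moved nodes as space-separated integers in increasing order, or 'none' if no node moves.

Old toposort: [0, 2, 3, 4, 1]
Added edge 3->4
Recompute Kahn (smallest-id tiebreak):
  initial in-degrees: [0, 4, 1, 2, 3]
  ready (indeg=0): [0]
  pop 0: indeg[1]->3; indeg[2]->0; indeg[3]->1; indeg[4]->2 | ready=[2] | order so far=[0]
  pop 2: indeg[1]->2; indeg[3]->0; indeg[4]->1 | ready=[3] | order so far=[0, 2]
  pop 3: indeg[1]->1; indeg[4]->0 | ready=[4] | order so far=[0, 2, 3]
  pop 4: indeg[1]->0 | ready=[1] | order so far=[0, 2, 3, 4]
  pop 1: no out-edges | ready=[] | order so far=[0, 2, 3, 4, 1]
New canonical toposort: [0, 2, 3, 4, 1]
Compare positions:
  Node 0: index 0 -> 0 (same)
  Node 1: index 4 -> 4 (same)
  Node 2: index 1 -> 1 (same)
  Node 3: index 2 -> 2 (same)
  Node 4: index 3 -> 3 (same)
Nodes that changed position: none

Answer: none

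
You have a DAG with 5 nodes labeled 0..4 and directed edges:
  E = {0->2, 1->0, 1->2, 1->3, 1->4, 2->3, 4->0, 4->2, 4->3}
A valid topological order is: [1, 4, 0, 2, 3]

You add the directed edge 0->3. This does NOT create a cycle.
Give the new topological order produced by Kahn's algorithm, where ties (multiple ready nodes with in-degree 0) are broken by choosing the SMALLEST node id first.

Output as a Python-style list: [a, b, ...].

Answer: [1, 4, 0, 2, 3]

Derivation:
Old toposort: [1, 4, 0, 2, 3]
Added edge: 0->3
Position of 0 (2) < position of 3 (4). Old order still valid.
Run Kahn's algorithm (break ties by smallest node id):
  initial in-degrees: [2, 0, 3, 4, 1]
  ready (indeg=0): [1]
  pop 1: indeg[0]->1; indeg[2]->2; indeg[3]->3; indeg[4]->0 | ready=[4] | order so far=[1]
  pop 4: indeg[0]->0; indeg[2]->1; indeg[3]->2 | ready=[0] | order so far=[1, 4]
  pop 0: indeg[2]->0; indeg[3]->1 | ready=[2] | order so far=[1, 4, 0]
  pop 2: indeg[3]->0 | ready=[3] | order so far=[1, 4, 0, 2]
  pop 3: no out-edges | ready=[] | order so far=[1, 4, 0, 2, 3]
  Result: [1, 4, 0, 2, 3]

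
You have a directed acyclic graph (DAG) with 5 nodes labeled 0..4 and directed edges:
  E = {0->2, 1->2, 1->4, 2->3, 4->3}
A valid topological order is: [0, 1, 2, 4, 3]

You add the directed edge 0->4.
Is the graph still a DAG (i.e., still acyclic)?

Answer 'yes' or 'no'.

Answer: yes

Derivation:
Given toposort: [0, 1, 2, 4, 3]
Position of 0: index 0; position of 4: index 3
New edge 0->4: forward
Forward edge: respects the existing order. Still a DAG, same toposort still valid.
Still a DAG? yes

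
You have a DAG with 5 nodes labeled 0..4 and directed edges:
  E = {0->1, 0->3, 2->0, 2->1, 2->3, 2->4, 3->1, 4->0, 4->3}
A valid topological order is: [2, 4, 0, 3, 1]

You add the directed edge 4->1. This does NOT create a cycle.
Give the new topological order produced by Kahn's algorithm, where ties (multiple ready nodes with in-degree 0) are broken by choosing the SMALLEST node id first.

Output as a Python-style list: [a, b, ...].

Old toposort: [2, 4, 0, 3, 1]
Added edge: 4->1
Position of 4 (1) < position of 1 (4). Old order still valid.
Run Kahn's algorithm (break ties by smallest node id):
  initial in-degrees: [2, 4, 0, 3, 1]
  ready (indeg=0): [2]
  pop 2: indeg[0]->1; indeg[1]->3; indeg[3]->2; indeg[4]->0 | ready=[4] | order so far=[2]
  pop 4: indeg[0]->0; indeg[1]->2; indeg[3]->1 | ready=[0] | order so far=[2, 4]
  pop 0: indeg[1]->1; indeg[3]->0 | ready=[3] | order so far=[2, 4, 0]
  pop 3: indeg[1]->0 | ready=[1] | order so far=[2, 4, 0, 3]
  pop 1: no out-edges | ready=[] | order so far=[2, 4, 0, 3, 1]
  Result: [2, 4, 0, 3, 1]

Answer: [2, 4, 0, 3, 1]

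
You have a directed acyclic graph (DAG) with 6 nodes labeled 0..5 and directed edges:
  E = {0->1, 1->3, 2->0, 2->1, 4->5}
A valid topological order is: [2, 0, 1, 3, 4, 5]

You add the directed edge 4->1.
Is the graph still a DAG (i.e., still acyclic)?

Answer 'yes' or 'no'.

Given toposort: [2, 0, 1, 3, 4, 5]
Position of 4: index 4; position of 1: index 2
New edge 4->1: backward (u after v in old order)
Backward edge: old toposort is now invalid. Check if this creates a cycle.
Does 1 already reach 4? Reachable from 1: [1, 3]. NO -> still a DAG (reorder needed).
Still a DAG? yes

Answer: yes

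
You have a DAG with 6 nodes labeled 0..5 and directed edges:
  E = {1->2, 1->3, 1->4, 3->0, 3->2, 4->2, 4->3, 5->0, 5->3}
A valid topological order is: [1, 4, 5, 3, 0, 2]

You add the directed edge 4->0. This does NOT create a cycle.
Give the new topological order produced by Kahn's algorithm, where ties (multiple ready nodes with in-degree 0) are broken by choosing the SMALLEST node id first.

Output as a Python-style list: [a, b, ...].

Answer: [1, 4, 5, 3, 0, 2]

Derivation:
Old toposort: [1, 4, 5, 3, 0, 2]
Added edge: 4->0
Position of 4 (1) < position of 0 (4). Old order still valid.
Run Kahn's algorithm (break ties by smallest node id):
  initial in-degrees: [3, 0, 3, 3, 1, 0]
  ready (indeg=0): [1, 5]
  pop 1: indeg[2]->2; indeg[3]->2; indeg[4]->0 | ready=[4, 5] | order so far=[1]
  pop 4: indeg[0]->2; indeg[2]->1; indeg[3]->1 | ready=[5] | order so far=[1, 4]
  pop 5: indeg[0]->1; indeg[3]->0 | ready=[3] | order so far=[1, 4, 5]
  pop 3: indeg[0]->0; indeg[2]->0 | ready=[0, 2] | order so far=[1, 4, 5, 3]
  pop 0: no out-edges | ready=[2] | order so far=[1, 4, 5, 3, 0]
  pop 2: no out-edges | ready=[] | order so far=[1, 4, 5, 3, 0, 2]
  Result: [1, 4, 5, 3, 0, 2]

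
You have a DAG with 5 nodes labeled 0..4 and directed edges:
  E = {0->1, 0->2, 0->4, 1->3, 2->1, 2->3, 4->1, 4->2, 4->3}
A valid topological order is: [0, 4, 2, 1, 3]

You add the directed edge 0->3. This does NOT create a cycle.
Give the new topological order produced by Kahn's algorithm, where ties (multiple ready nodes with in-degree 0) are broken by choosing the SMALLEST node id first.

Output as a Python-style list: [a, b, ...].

Answer: [0, 4, 2, 1, 3]

Derivation:
Old toposort: [0, 4, 2, 1, 3]
Added edge: 0->3
Position of 0 (0) < position of 3 (4). Old order still valid.
Run Kahn's algorithm (break ties by smallest node id):
  initial in-degrees: [0, 3, 2, 4, 1]
  ready (indeg=0): [0]
  pop 0: indeg[1]->2; indeg[2]->1; indeg[3]->3; indeg[4]->0 | ready=[4] | order so far=[0]
  pop 4: indeg[1]->1; indeg[2]->0; indeg[3]->2 | ready=[2] | order so far=[0, 4]
  pop 2: indeg[1]->0; indeg[3]->1 | ready=[1] | order so far=[0, 4, 2]
  pop 1: indeg[3]->0 | ready=[3] | order so far=[0, 4, 2, 1]
  pop 3: no out-edges | ready=[] | order so far=[0, 4, 2, 1, 3]
  Result: [0, 4, 2, 1, 3]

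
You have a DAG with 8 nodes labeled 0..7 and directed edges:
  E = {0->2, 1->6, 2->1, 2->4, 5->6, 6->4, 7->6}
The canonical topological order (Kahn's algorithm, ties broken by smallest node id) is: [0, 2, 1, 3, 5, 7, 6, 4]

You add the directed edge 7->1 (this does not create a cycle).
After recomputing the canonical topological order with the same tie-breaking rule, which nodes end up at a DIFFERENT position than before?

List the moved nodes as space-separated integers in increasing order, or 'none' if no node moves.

Answer: 1 3 5 7

Derivation:
Old toposort: [0, 2, 1, 3, 5, 7, 6, 4]
Added edge 7->1
Recompute Kahn (smallest-id tiebreak):
  initial in-degrees: [0, 2, 1, 0, 2, 0, 3, 0]
  ready (indeg=0): [0, 3, 5, 7]
  pop 0: indeg[2]->0 | ready=[2, 3, 5, 7] | order so far=[0]
  pop 2: indeg[1]->1; indeg[4]->1 | ready=[3, 5, 7] | order so far=[0, 2]
  pop 3: no out-edges | ready=[5, 7] | order so far=[0, 2, 3]
  pop 5: indeg[6]->2 | ready=[7] | order so far=[0, 2, 3, 5]
  pop 7: indeg[1]->0; indeg[6]->1 | ready=[1] | order so far=[0, 2, 3, 5, 7]
  pop 1: indeg[6]->0 | ready=[6] | order so far=[0, 2, 3, 5, 7, 1]
  pop 6: indeg[4]->0 | ready=[4] | order so far=[0, 2, 3, 5, 7, 1, 6]
  pop 4: no out-edges | ready=[] | order so far=[0, 2, 3, 5, 7, 1, 6, 4]
New canonical toposort: [0, 2, 3, 5, 7, 1, 6, 4]
Compare positions:
  Node 0: index 0 -> 0 (same)
  Node 1: index 2 -> 5 (moved)
  Node 2: index 1 -> 1 (same)
  Node 3: index 3 -> 2 (moved)
  Node 4: index 7 -> 7 (same)
  Node 5: index 4 -> 3 (moved)
  Node 6: index 6 -> 6 (same)
  Node 7: index 5 -> 4 (moved)
Nodes that changed position: 1 3 5 7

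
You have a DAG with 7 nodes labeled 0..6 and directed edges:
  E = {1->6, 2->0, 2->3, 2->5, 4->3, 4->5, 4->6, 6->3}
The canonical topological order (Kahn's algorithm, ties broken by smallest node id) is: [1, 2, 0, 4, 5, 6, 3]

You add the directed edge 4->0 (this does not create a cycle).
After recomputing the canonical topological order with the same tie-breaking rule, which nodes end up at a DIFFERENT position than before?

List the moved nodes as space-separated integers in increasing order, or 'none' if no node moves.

Old toposort: [1, 2, 0, 4, 5, 6, 3]
Added edge 4->0
Recompute Kahn (smallest-id tiebreak):
  initial in-degrees: [2, 0, 0, 3, 0, 2, 2]
  ready (indeg=0): [1, 2, 4]
  pop 1: indeg[6]->1 | ready=[2, 4] | order so far=[1]
  pop 2: indeg[0]->1; indeg[3]->2; indeg[5]->1 | ready=[4] | order so far=[1, 2]
  pop 4: indeg[0]->0; indeg[3]->1; indeg[5]->0; indeg[6]->0 | ready=[0, 5, 6] | order so far=[1, 2, 4]
  pop 0: no out-edges | ready=[5, 6] | order so far=[1, 2, 4, 0]
  pop 5: no out-edges | ready=[6] | order so far=[1, 2, 4, 0, 5]
  pop 6: indeg[3]->0 | ready=[3] | order so far=[1, 2, 4, 0, 5, 6]
  pop 3: no out-edges | ready=[] | order so far=[1, 2, 4, 0, 5, 6, 3]
New canonical toposort: [1, 2, 4, 0, 5, 6, 3]
Compare positions:
  Node 0: index 2 -> 3 (moved)
  Node 1: index 0 -> 0 (same)
  Node 2: index 1 -> 1 (same)
  Node 3: index 6 -> 6 (same)
  Node 4: index 3 -> 2 (moved)
  Node 5: index 4 -> 4 (same)
  Node 6: index 5 -> 5 (same)
Nodes that changed position: 0 4

Answer: 0 4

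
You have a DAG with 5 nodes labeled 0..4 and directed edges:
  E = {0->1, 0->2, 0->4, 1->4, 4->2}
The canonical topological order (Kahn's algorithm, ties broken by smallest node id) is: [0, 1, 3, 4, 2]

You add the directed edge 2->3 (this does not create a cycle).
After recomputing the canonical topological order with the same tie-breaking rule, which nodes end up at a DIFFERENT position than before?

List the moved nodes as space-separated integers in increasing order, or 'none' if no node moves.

Answer: 2 3 4

Derivation:
Old toposort: [0, 1, 3, 4, 2]
Added edge 2->3
Recompute Kahn (smallest-id tiebreak):
  initial in-degrees: [0, 1, 2, 1, 2]
  ready (indeg=0): [0]
  pop 0: indeg[1]->0; indeg[2]->1; indeg[4]->1 | ready=[1] | order so far=[0]
  pop 1: indeg[4]->0 | ready=[4] | order so far=[0, 1]
  pop 4: indeg[2]->0 | ready=[2] | order so far=[0, 1, 4]
  pop 2: indeg[3]->0 | ready=[3] | order so far=[0, 1, 4, 2]
  pop 3: no out-edges | ready=[] | order so far=[0, 1, 4, 2, 3]
New canonical toposort: [0, 1, 4, 2, 3]
Compare positions:
  Node 0: index 0 -> 0 (same)
  Node 1: index 1 -> 1 (same)
  Node 2: index 4 -> 3 (moved)
  Node 3: index 2 -> 4 (moved)
  Node 4: index 3 -> 2 (moved)
Nodes that changed position: 2 3 4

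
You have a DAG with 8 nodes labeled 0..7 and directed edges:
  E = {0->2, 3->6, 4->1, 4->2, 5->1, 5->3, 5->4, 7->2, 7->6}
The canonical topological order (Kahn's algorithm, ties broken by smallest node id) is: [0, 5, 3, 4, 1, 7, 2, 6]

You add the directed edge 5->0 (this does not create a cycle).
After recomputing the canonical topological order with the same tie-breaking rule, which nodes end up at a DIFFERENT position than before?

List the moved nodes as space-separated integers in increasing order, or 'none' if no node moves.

Answer: 0 5

Derivation:
Old toposort: [0, 5, 3, 4, 1, 7, 2, 6]
Added edge 5->0
Recompute Kahn (smallest-id tiebreak):
  initial in-degrees: [1, 2, 3, 1, 1, 0, 2, 0]
  ready (indeg=0): [5, 7]
  pop 5: indeg[0]->0; indeg[1]->1; indeg[3]->0; indeg[4]->0 | ready=[0, 3, 4, 7] | order so far=[5]
  pop 0: indeg[2]->2 | ready=[3, 4, 7] | order so far=[5, 0]
  pop 3: indeg[6]->1 | ready=[4, 7] | order so far=[5, 0, 3]
  pop 4: indeg[1]->0; indeg[2]->1 | ready=[1, 7] | order so far=[5, 0, 3, 4]
  pop 1: no out-edges | ready=[7] | order so far=[5, 0, 3, 4, 1]
  pop 7: indeg[2]->0; indeg[6]->0 | ready=[2, 6] | order so far=[5, 0, 3, 4, 1, 7]
  pop 2: no out-edges | ready=[6] | order so far=[5, 0, 3, 4, 1, 7, 2]
  pop 6: no out-edges | ready=[] | order so far=[5, 0, 3, 4, 1, 7, 2, 6]
New canonical toposort: [5, 0, 3, 4, 1, 7, 2, 6]
Compare positions:
  Node 0: index 0 -> 1 (moved)
  Node 1: index 4 -> 4 (same)
  Node 2: index 6 -> 6 (same)
  Node 3: index 2 -> 2 (same)
  Node 4: index 3 -> 3 (same)
  Node 5: index 1 -> 0 (moved)
  Node 6: index 7 -> 7 (same)
  Node 7: index 5 -> 5 (same)
Nodes that changed position: 0 5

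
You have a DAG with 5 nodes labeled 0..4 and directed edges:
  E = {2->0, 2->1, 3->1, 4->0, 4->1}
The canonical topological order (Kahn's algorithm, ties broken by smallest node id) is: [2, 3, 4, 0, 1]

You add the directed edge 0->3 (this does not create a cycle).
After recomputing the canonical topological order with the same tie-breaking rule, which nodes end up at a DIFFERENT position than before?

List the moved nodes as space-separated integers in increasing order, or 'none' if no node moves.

Old toposort: [2, 3, 4, 0, 1]
Added edge 0->3
Recompute Kahn (smallest-id tiebreak):
  initial in-degrees: [2, 3, 0, 1, 0]
  ready (indeg=0): [2, 4]
  pop 2: indeg[0]->1; indeg[1]->2 | ready=[4] | order so far=[2]
  pop 4: indeg[0]->0; indeg[1]->1 | ready=[0] | order so far=[2, 4]
  pop 0: indeg[3]->0 | ready=[3] | order so far=[2, 4, 0]
  pop 3: indeg[1]->0 | ready=[1] | order so far=[2, 4, 0, 3]
  pop 1: no out-edges | ready=[] | order so far=[2, 4, 0, 3, 1]
New canonical toposort: [2, 4, 0, 3, 1]
Compare positions:
  Node 0: index 3 -> 2 (moved)
  Node 1: index 4 -> 4 (same)
  Node 2: index 0 -> 0 (same)
  Node 3: index 1 -> 3 (moved)
  Node 4: index 2 -> 1 (moved)
Nodes that changed position: 0 3 4

Answer: 0 3 4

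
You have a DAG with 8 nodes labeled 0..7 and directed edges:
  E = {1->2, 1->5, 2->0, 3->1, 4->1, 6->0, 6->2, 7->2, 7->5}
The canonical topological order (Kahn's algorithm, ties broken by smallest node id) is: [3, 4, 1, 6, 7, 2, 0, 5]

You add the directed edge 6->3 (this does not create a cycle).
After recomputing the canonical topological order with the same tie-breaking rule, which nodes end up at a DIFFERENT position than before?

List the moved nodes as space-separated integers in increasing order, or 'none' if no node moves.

Old toposort: [3, 4, 1, 6, 7, 2, 0, 5]
Added edge 6->3
Recompute Kahn (smallest-id tiebreak):
  initial in-degrees: [2, 2, 3, 1, 0, 2, 0, 0]
  ready (indeg=0): [4, 6, 7]
  pop 4: indeg[1]->1 | ready=[6, 7] | order so far=[4]
  pop 6: indeg[0]->1; indeg[2]->2; indeg[3]->0 | ready=[3, 7] | order so far=[4, 6]
  pop 3: indeg[1]->0 | ready=[1, 7] | order so far=[4, 6, 3]
  pop 1: indeg[2]->1; indeg[5]->1 | ready=[7] | order so far=[4, 6, 3, 1]
  pop 7: indeg[2]->0; indeg[5]->0 | ready=[2, 5] | order so far=[4, 6, 3, 1, 7]
  pop 2: indeg[0]->0 | ready=[0, 5] | order so far=[4, 6, 3, 1, 7, 2]
  pop 0: no out-edges | ready=[5] | order so far=[4, 6, 3, 1, 7, 2, 0]
  pop 5: no out-edges | ready=[] | order so far=[4, 6, 3, 1, 7, 2, 0, 5]
New canonical toposort: [4, 6, 3, 1, 7, 2, 0, 5]
Compare positions:
  Node 0: index 6 -> 6 (same)
  Node 1: index 2 -> 3 (moved)
  Node 2: index 5 -> 5 (same)
  Node 3: index 0 -> 2 (moved)
  Node 4: index 1 -> 0 (moved)
  Node 5: index 7 -> 7 (same)
  Node 6: index 3 -> 1 (moved)
  Node 7: index 4 -> 4 (same)
Nodes that changed position: 1 3 4 6

Answer: 1 3 4 6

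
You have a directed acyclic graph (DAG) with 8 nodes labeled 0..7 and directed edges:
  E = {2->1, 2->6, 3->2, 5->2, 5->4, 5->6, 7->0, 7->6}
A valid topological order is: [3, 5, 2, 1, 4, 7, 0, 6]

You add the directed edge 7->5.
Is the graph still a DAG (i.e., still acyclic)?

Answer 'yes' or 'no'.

Answer: yes

Derivation:
Given toposort: [3, 5, 2, 1, 4, 7, 0, 6]
Position of 7: index 5; position of 5: index 1
New edge 7->5: backward (u after v in old order)
Backward edge: old toposort is now invalid. Check if this creates a cycle.
Does 5 already reach 7? Reachable from 5: [1, 2, 4, 5, 6]. NO -> still a DAG (reorder needed).
Still a DAG? yes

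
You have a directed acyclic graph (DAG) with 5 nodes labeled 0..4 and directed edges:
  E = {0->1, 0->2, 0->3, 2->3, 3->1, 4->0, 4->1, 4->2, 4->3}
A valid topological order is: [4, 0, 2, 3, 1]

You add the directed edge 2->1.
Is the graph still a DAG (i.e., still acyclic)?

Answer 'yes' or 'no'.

Given toposort: [4, 0, 2, 3, 1]
Position of 2: index 2; position of 1: index 4
New edge 2->1: forward
Forward edge: respects the existing order. Still a DAG, same toposort still valid.
Still a DAG? yes

Answer: yes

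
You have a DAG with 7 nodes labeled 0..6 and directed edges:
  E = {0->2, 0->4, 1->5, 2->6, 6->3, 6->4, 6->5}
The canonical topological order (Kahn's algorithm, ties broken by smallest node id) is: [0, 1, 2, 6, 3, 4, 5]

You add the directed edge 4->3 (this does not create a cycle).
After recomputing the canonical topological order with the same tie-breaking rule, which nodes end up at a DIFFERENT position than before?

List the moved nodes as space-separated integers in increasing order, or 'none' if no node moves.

Answer: 3 4

Derivation:
Old toposort: [0, 1, 2, 6, 3, 4, 5]
Added edge 4->3
Recompute Kahn (smallest-id tiebreak):
  initial in-degrees: [0, 0, 1, 2, 2, 2, 1]
  ready (indeg=0): [0, 1]
  pop 0: indeg[2]->0; indeg[4]->1 | ready=[1, 2] | order so far=[0]
  pop 1: indeg[5]->1 | ready=[2] | order so far=[0, 1]
  pop 2: indeg[6]->0 | ready=[6] | order so far=[0, 1, 2]
  pop 6: indeg[3]->1; indeg[4]->0; indeg[5]->0 | ready=[4, 5] | order so far=[0, 1, 2, 6]
  pop 4: indeg[3]->0 | ready=[3, 5] | order so far=[0, 1, 2, 6, 4]
  pop 3: no out-edges | ready=[5] | order so far=[0, 1, 2, 6, 4, 3]
  pop 5: no out-edges | ready=[] | order so far=[0, 1, 2, 6, 4, 3, 5]
New canonical toposort: [0, 1, 2, 6, 4, 3, 5]
Compare positions:
  Node 0: index 0 -> 0 (same)
  Node 1: index 1 -> 1 (same)
  Node 2: index 2 -> 2 (same)
  Node 3: index 4 -> 5 (moved)
  Node 4: index 5 -> 4 (moved)
  Node 5: index 6 -> 6 (same)
  Node 6: index 3 -> 3 (same)
Nodes that changed position: 3 4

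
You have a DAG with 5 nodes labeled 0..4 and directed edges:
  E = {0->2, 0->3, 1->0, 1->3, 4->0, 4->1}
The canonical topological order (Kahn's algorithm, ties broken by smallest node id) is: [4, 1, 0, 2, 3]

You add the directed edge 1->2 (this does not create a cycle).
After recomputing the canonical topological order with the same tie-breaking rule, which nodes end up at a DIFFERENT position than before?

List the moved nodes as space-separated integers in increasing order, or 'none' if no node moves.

Old toposort: [4, 1, 0, 2, 3]
Added edge 1->2
Recompute Kahn (smallest-id tiebreak):
  initial in-degrees: [2, 1, 2, 2, 0]
  ready (indeg=0): [4]
  pop 4: indeg[0]->1; indeg[1]->0 | ready=[1] | order so far=[4]
  pop 1: indeg[0]->0; indeg[2]->1; indeg[3]->1 | ready=[0] | order so far=[4, 1]
  pop 0: indeg[2]->0; indeg[3]->0 | ready=[2, 3] | order so far=[4, 1, 0]
  pop 2: no out-edges | ready=[3] | order so far=[4, 1, 0, 2]
  pop 3: no out-edges | ready=[] | order so far=[4, 1, 0, 2, 3]
New canonical toposort: [4, 1, 0, 2, 3]
Compare positions:
  Node 0: index 2 -> 2 (same)
  Node 1: index 1 -> 1 (same)
  Node 2: index 3 -> 3 (same)
  Node 3: index 4 -> 4 (same)
  Node 4: index 0 -> 0 (same)
Nodes that changed position: none

Answer: none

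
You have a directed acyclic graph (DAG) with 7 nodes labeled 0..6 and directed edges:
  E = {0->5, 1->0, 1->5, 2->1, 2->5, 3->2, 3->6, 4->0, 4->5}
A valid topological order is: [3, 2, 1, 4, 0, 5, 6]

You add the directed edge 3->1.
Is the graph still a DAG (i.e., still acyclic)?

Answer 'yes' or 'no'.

Answer: yes

Derivation:
Given toposort: [3, 2, 1, 4, 0, 5, 6]
Position of 3: index 0; position of 1: index 2
New edge 3->1: forward
Forward edge: respects the existing order. Still a DAG, same toposort still valid.
Still a DAG? yes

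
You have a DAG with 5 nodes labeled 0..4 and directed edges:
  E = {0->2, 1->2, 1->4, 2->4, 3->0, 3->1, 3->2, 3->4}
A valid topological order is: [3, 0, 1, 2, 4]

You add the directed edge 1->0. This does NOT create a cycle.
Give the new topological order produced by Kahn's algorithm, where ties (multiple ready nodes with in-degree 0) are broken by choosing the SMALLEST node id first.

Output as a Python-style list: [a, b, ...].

Answer: [3, 1, 0, 2, 4]

Derivation:
Old toposort: [3, 0, 1, 2, 4]
Added edge: 1->0
Position of 1 (2) > position of 0 (1). Must reorder: 1 must now come before 0.
Run Kahn's algorithm (break ties by smallest node id):
  initial in-degrees: [2, 1, 3, 0, 3]
  ready (indeg=0): [3]
  pop 3: indeg[0]->1; indeg[1]->0; indeg[2]->2; indeg[4]->2 | ready=[1] | order so far=[3]
  pop 1: indeg[0]->0; indeg[2]->1; indeg[4]->1 | ready=[0] | order so far=[3, 1]
  pop 0: indeg[2]->0 | ready=[2] | order so far=[3, 1, 0]
  pop 2: indeg[4]->0 | ready=[4] | order so far=[3, 1, 0, 2]
  pop 4: no out-edges | ready=[] | order so far=[3, 1, 0, 2, 4]
  Result: [3, 1, 0, 2, 4]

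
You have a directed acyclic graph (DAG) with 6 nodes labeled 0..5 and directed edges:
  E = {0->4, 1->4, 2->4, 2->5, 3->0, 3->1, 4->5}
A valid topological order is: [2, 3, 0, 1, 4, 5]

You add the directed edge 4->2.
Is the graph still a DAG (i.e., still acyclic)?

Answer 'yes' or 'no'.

Given toposort: [2, 3, 0, 1, 4, 5]
Position of 4: index 4; position of 2: index 0
New edge 4->2: backward (u after v in old order)
Backward edge: old toposort is now invalid. Check if this creates a cycle.
Does 2 already reach 4? Reachable from 2: [2, 4, 5]. YES -> cycle!
Still a DAG? no

Answer: no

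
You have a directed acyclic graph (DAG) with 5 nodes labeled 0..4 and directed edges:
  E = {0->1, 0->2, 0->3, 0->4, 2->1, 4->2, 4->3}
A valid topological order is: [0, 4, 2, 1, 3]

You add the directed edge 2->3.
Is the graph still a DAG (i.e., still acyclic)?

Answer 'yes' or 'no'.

Given toposort: [0, 4, 2, 1, 3]
Position of 2: index 2; position of 3: index 4
New edge 2->3: forward
Forward edge: respects the existing order. Still a DAG, same toposort still valid.
Still a DAG? yes

Answer: yes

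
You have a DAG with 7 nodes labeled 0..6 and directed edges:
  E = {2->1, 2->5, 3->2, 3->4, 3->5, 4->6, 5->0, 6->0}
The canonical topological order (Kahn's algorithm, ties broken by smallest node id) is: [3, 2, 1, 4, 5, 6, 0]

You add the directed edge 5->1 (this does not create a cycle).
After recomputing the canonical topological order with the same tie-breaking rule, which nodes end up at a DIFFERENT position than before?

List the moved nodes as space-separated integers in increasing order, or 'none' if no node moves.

Old toposort: [3, 2, 1, 4, 5, 6, 0]
Added edge 5->1
Recompute Kahn (smallest-id tiebreak):
  initial in-degrees: [2, 2, 1, 0, 1, 2, 1]
  ready (indeg=0): [3]
  pop 3: indeg[2]->0; indeg[4]->0; indeg[5]->1 | ready=[2, 4] | order so far=[3]
  pop 2: indeg[1]->1; indeg[5]->0 | ready=[4, 5] | order so far=[3, 2]
  pop 4: indeg[6]->0 | ready=[5, 6] | order so far=[3, 2, 4]
  pop 5: indeg[0]->1; indeg[1]->0 | ready=[1, 6] | order so far=[3, 2, 4, 5]
  pop 1: no out-edges | ready=[6] | order so far=[3, 2, 4, 5, 1]
  pop 6: indeg[0]->0 | ready=[0] | order so far=[3, 2, 4, 5, 1, 6]
  pop 0: no out-edges | ready=[] | order so far=[3, 2, 4, 5, 1, 6, 0]
New canonical toposort: [3, 2, 4, 5, 1, 6, 0]
Compare positions:
  Node 0: index 6 -> 6 (same)
  Node 1: index 2 -> 4 (moved)
  Node 2: index 1 -> 1 (same)
  Node 3: index 0 -> 0 (same)
  Node 4: index 3 -> 2 (moved)
  Node 5: index 4 -> 3 (moved)
  Node 6: index 5 -> 5 (same)
Nodes that changed position: 1 4 5

Answer: 1 4 5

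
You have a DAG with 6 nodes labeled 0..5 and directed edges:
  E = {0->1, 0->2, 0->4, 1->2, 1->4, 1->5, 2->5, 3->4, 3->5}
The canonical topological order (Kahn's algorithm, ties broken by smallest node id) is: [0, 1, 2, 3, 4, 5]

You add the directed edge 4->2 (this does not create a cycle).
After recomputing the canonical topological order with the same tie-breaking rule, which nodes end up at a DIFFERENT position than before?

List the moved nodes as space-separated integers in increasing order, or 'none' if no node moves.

Old toposort: [0, 1, 2, 3, 4, 5]
Added edge 4->2
Recompute Kahn (smallest-id tiebreak):
  initial in-degrees: [0, 1, 3, 0, 3, 3]
  ready (indeg=0): [0, 3]
  pop 0: indeg[1]->0; indeg[2]->2; indeg[4]->2 | ready=[1, 3] | order so far=[0]
  pop 1: indeg[2]->1; indeg[4]->1; indeg[5]->2 | ready=[3] | order so far=[0, 1]
  pop 3: indeg[4]->0; indeg[5]->1 | ready=[4] | order so far=[0, 1, 3]
  pop 4: indeg[2]->0 | ready=[2] | order so far=[0, 1, 3, 4]
  pop 2: indeg[5]->0 | ready=[5] | order so far=[0, 1, 3, 4, 2]
  pop 5: no out-edges | ready=[] | order so far=[0, 1, 3, 4, 2, 5]
New canonical toposort: [0, 1, 3, 4, 2, 5]
Compare positions:
  Node 0: index 0 -> 0 (same)
  Node 1: index 1 -> 1 (same)
  Node 2: index 2 -> 4 (moved)
  Node 3: index 3 -> 2 (moved)
  Node 4: index 4 -> 3 (moved)
  Node 5: index 5 -> 5 (same)
Nodes that changed position: 2 3 4

Answer: 2 3 4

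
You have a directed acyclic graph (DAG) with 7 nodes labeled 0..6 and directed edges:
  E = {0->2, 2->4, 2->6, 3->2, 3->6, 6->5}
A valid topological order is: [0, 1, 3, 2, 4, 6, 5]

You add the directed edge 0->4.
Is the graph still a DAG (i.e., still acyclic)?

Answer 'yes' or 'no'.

Answer: yes

Derivation:
Given toposort: [0, 1, 3, 2, 4, 6, 5]
Position of 0: index 0; position of 4: index 4
New edge 0->4: forward
Forward edge: respects the existing order. Still a DAG, same toposort still valid.
Still a DAG? yes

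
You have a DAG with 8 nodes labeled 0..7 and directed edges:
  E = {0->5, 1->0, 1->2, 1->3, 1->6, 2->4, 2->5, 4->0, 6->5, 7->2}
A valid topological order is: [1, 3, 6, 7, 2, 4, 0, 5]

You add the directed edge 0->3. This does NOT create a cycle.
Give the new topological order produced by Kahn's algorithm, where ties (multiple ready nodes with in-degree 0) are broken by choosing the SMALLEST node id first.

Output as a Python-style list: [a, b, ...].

Old toposort: [1, 3, 6, 7, 2, 4, 0, 5]
Added edge: 0->3
Position of 0 (6) > position of 3 (1). Must reorder: 0 must now come before 3.
Run Kahn's algorithm (break ties by smallest node id):
  initial in-degrees: [2, 0, 2, 2, 1, 3, 1, 0]
  ready (indeg=0): [1, 7]
  pop 1: indeg[0]->1; indeg[2]->1; indeg[3]->1; indeg[6]->0 | ready=[6, 7] | order so far=[1]
  pop 6: indeg[5]->2 | ready=[7] | order so far=[1, 6]
  pop 7: indeg[2]->0 | ready=[2] | order so far=[1, 6, 7]
  pop 2: indeg[4]->0; indeg[5]->1 | ready=[4] | order so far=[1, 6, 7, 2]
  pop 4: indeg[0]->0 | ready=[0] | order so far=[1, 6, 7, 2, 4]
  pop 0: indeg[3]->0; indeg[5]->0 | ready=[3, 5] | order so far=[1, 6, 7, 2, 4, 0]
  pop 3: no out-edges | ready=[5] | order so far=[1, 6, 7, 2, 4, 0, 3]
  pop 5: no out-edges | ready=[] | order so far=[1, 6, 7, 2, 4, 0, 3, 5]
  Result: [1, 6, 7, 2, 4, 0, 3, 5]

Answer: [1, 6, 7, 2, 4, 0, 3, 5]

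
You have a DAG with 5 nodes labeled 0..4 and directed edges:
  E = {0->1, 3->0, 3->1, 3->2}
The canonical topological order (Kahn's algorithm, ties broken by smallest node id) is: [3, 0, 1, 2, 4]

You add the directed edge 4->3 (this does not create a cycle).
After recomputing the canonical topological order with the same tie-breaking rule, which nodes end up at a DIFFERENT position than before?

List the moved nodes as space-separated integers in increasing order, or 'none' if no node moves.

Answer: 0 1 2 3 4

Derivation:
Old toposort: [3, 0, 1, 2, 4]
Added edge 4->3
Recompute Kahn (smallest-id tiebreak):
  initial in-degrees: [1, 2, 1, 1, 0]
  ready (indeg=0): [4]
  pop 4: indeg[3]->0 | ready=[3] | order so far=[4]
  pop 3: indeg[0]->0; indeg[1]->1; indeg[2]->0 | ready=[0, 2] | order so far=[4, 3]
  pop 0: indeg[1]->0 | ready=[1, 2] | order so far=[4, 3, 0]
  pop 1: no out-edges | ready=[2] | order so far=[4, 3, 0, 1]
  pop 2: no out-edges | ready=[] | order so far=[4, 3, 0, 1, 2]
New canonical toposort: [4, 3, 0, 1, 2]
Compare positions:
  Node 0: index 1 -> 2 (moved)
  Node 1: index 2 -> 3 (moved)
  Node 2: index 3 -> 4 (moved)
  Node 3: index 0 -> 1 (moved)
  Node 4: index 4 -> 0 (moved)
Nodes that changed position: 0 1 2 3 4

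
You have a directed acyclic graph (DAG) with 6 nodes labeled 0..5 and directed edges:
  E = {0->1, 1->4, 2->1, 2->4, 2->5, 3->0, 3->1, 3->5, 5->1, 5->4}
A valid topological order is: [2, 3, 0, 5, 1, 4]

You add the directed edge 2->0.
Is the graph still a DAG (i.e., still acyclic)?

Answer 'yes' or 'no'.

Answer: yes

Derivation:
Given toposort: [2, 3, 0, 5, 1, 4]
Position of 2: index 0; position of 0: index 2
New edge 2->0: forward
Forward edge: respects the existing order. Still a DAG, same toposort still valid.
Still a DAG? yes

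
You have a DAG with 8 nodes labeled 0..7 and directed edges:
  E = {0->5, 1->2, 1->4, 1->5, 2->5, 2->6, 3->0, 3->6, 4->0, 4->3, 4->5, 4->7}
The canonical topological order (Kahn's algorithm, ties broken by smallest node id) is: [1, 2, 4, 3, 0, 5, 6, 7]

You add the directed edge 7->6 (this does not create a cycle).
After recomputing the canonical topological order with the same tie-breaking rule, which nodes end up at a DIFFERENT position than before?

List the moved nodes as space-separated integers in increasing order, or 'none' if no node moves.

Old toposort: [1, 2, 4, 3, 0, 5, 6, 7]
Added edge 7->6
Recompute Kahn (smallest-id tiebreak):
  initial in-degrees: [2, 0, 1, 1, 1, 4, 3, 1]
  ready (indeg=0): [1]
  pop 1: indeg[2]->0; indeg[4]->0; indeg[5]->3 | ready=[2, 4] | order so far=[1]
  pop 2: indeg[5]->2; indeg[6]->2 | ready=[4] | order so far=[1, 2]
  pop 4: indeg[0]->1; indeg[3]->0; indeg[5]->1; indeg[7]->0 | ready=[3, 7] | order so far=[1, 2, 4]
  pop 3: indeg[0]->0; indeg[6]->1 | ready=[0, 7] | order so far=[1, 2, 4, 3]
  pop 0: indeg[5]->0 | ready=[5, 7] | order so far=[1, 2, 4, 3, 0]
  pop 5: no out-edges | ready=[7] | order so far=[1, 2, 4, 3, 0, 5]
  pop 7: indeg[6]->0 | ready=[6] | order so far=[1, 2, 4, 3, 0, 5, 7]
  pop 6: no out-edges | ready=[] | order so far=[1, 2, 4, 3, 0, 5, 7, 6]
New canonical toposort: [1, 2, 4, 3, 0, 5, 7, 6]
Compare positions:
  Node 0: index 4 -> 4 (same)
  Node 1: index 0 -> 0 (same)
  Node 2: index 1 -> 1 (same)
  Node 3: index 3 -> 3 (same)
  Node 4: index 2 -> 2 (same)
  Node 5: index 5 -> 5 (same)
  Node 6: index 6 -> 7 (moved)
  Node 7: index 7 -> 6 (moved)
Nodes that changed position: 6 7

Answer: 6 7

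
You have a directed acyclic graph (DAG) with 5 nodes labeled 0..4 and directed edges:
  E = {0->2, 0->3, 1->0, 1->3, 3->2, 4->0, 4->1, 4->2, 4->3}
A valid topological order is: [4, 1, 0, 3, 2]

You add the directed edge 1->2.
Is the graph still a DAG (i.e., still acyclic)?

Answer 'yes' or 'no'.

Answer: yes

Derivation:
Given toposort: [4, 1, 0, 3, 2]
Position of 1: index 1; position of 2: index 4
New edge 1->2: forward
Forward edge: respects the existing order. Still a DAG, same toposort still valid.
Still a DAG? yes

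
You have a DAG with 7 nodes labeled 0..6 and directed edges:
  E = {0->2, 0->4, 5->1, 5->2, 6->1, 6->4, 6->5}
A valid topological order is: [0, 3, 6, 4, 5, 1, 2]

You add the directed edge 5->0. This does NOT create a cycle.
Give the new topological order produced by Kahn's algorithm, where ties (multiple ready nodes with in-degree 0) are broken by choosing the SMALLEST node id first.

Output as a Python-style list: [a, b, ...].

Answer: [3, 6, 5, 0, 1, 2, 4]

Derivation:
Old toposort: [0, 3, 6, 4, 5, 1, 2]
Added edge: 5->0
Position of 5 (4) > position of 0 (0). Must reorder: 5 must now come before 0.
Run Kahn's algorithm (break ties by smallest node id):
  initial in-degrees: [1, 2, 2, 0, 2, 1, 0]
  ready (indeg=0): [3, 6]
  pop 3: no out-edges | ready=[6] | order so far=[3]
  pop 6: indeg[1]->1; indeg[4]->1; indeg[5]->0 | ready=[5] | order so far=[3, 6]
  pop 5: indeg[0]->0; indeg[1]->0; indeg[2]->1 | ready=[0, 1] | order so far=[3, 6, 5]
  pop 0: indeg[2]->0; indeg[4]->0 | ready=[1, 2, 4] | order so far=[3, 6, 5, 0]
  pop 1: no out-edges | ready=[2, 4] | order so far=[3, 6, 5, 0, 1]
  pop 2: no out-edges | ready=[4] | order so far=[3, 6, 5, 0, 1, 2]
  pop 4: no out-edges | ready=[] | order so far=[3, 6, 5, 0, 1, 2, 4]
  Result: [3, 6, 5, 0, 1, 2, 4]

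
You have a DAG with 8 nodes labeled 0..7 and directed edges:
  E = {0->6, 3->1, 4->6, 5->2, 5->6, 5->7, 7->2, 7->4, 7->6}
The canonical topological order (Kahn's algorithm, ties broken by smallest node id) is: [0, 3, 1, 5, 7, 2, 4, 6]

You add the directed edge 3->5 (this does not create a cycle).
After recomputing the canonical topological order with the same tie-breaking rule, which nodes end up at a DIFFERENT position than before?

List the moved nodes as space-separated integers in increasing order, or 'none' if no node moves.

Old toposort: [0, 3, 1, 5, 7, 2, 4, 6]
Added edge 3->5
Recompute Kahn (smallest-id tiebreak):
  initial in-degrees: [0, 1, 2, 0, 1, 1, 4, 1]
  ready (indeg=0): [0, 3]
  pop 0: indeg[6]->3 | ready=[3] | order so far=[0]
  pop 3: indeg[1]->0; indeg[5]->0 | ready=[1, 5] | order so far=[0, 3]
  pop 1: no out-edges | ready=[5] | order so far=[0, 3, 1]
  pop 5: indeg[2]->1; indeg[6]->2; indeg[7]->0 | ready=[7] | order so far=[0, 3, 1, 5]
  pop 7: indeg[2]->0; indeg[4]->0; indeg[6]->1 | ready=[2, 4] | order so far=[0, 3, 1, 5, 7]
  pop 2: no out-edges | ready=[4] | order so far=[0, 3, 1, 5, 7, 2]
  pop 4: indeg[6]->0 | ready=[6] | order so far=[0, 3, 1, 5, 7, 2, 4]
  pop 6: no out-edges | ready=[] | order so far=[0, 3, 1, 5, 7, 2, 4, 6]
New canonical toposort: [0, 3, 1, 5, 7, 2, 4, 6]
Compare positions:
  Node 0: index 0 -> 0 (same)
  Node 1: index 2 -> 2 (same)
  Node 2: index 5 -> 5 (same)
  Node 3: index 1 -> 1 (same)
  Node 4: index 6 -> 6 (same)
  Node 5: index 3 -> 3 (same)
  Node 6: index 7 -> 7 (same)
  Node 7: index 4 -> 4 (same)
Nodes that changed position: none

Answer: none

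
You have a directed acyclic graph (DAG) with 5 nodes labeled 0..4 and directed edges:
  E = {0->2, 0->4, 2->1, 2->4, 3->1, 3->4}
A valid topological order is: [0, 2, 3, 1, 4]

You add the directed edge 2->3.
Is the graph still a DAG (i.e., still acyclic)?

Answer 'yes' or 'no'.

Given toposort: [0, 2, 3, 1, 4]
Position of 2: index 1; position of 3: index 2
New edge 2->3: forward
Forward edge: respects the existing order. Still a DAG, same toposort still valid.
Still a DAG? yes

Answer: yes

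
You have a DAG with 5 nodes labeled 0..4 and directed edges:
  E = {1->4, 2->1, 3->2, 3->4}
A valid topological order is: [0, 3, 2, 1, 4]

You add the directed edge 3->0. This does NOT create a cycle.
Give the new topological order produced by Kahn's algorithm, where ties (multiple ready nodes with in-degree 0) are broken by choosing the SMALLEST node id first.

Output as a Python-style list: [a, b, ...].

Old toposort: [0, 3, 2, 1, 4]
Added edge: 3->0
Position of 3 (1) > position of 0 (0). Must reorder: 3 must now come before 0.
Run Kahn's algorithm (break ties by smallest node id):
  initial in-degrees: [1, 1, 1, 0, 2]
  ready (indeg=0): [3]
  pop 3: indeg[0]->0; indeg[2]->0; indeg[4]->1 | ready=[0, 2] | order so far=[3]
  pop 0: no out-edges | ready=[2] | order so far=[3, 0]
  pop 2: indeg[1]->0 | ready=[1] | order so far=[3, 0, 2]
  pop 1: indeg[4]->0 | ready=[4] | order so far=[3, 0, 2, 1]
  pop 4: no out-edges | ready=[] | order so far=[3, 0, 2, 1, 4]
  Result: [3, 0, 2, 1, 4]

Answer: [3, 0, 2, 1, 4]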